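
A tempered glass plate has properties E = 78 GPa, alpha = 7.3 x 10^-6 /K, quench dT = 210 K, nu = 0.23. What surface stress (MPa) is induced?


Tempering stress: sigma = E * alpha * dT / (1 - nu)
  E (MPa) = 78 * 1000 = 78000
  Numerator = 78000 * (7.3 x 10^-6) * 210 = 119.574
  Denominator = 1 - 0.23 = 0.77
  sigma = 119.574 / 0.77 = 155.3 MPa

155.3 MPa


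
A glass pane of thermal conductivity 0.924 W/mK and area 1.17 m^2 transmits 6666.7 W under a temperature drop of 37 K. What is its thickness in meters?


Fourier's law: t = k * A * dT / Q
  t = 0.924 * 1.17 * 37 / 6666.7
  t = 39.99996 / 6666.7 = 0.006 m

0.006 m


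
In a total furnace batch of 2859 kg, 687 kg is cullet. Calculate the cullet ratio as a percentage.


Cullet ratio = (cullet mass / total batch mass) * 100
  Ratio = 687 / 2859 * 100 = 24.03%

24.03%


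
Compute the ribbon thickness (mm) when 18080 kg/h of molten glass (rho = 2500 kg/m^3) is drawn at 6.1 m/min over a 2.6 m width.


Ribbon cross-section from mass balance:
  Volume rate = throughput / density = 18080 / 2500 = 7.232 m^3/h
  thickness = volume rate / (speed * 60 * width), i.e.
  thickness = throughput / (60 * speed * width * density) * 1000
  thickness = 18080 / (60 * 6.1 * 2.6 * 2500) * 1000 = 7.6 mm

7.6 mm


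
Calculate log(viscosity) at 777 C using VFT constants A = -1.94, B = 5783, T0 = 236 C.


VFT equation: log(eta) = A + B / (T - T0)
  T - T0 = 777 - 236 = 541
  B / (T - T0) = 5783 / 541 = 10.689
  log(eta) = -1.94 + 10.689 = 8.749

8.749


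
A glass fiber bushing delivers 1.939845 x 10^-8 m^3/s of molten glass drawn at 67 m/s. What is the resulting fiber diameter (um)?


Cross-sectional area from continuity:
  A = Q / v = 1.939845 x 10^-8 / 67 = 2.895291 x 10^-10 m^2
Diameter from circular cross-section:
  d = sqrt(4A / pi) * 10^6 (m -> um)
  d = sqrt(4 * 2.895291 x 10^-10 / pi) * 10^6 = 19.2 um

19.2 um


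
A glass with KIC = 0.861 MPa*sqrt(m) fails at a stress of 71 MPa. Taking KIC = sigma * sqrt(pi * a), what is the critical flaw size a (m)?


Rearrange KIC = sigma * sqrt(pi * a):
  sqrt(pi * a) = KIC / sigma
  sqrt(pi * a) = 0.861 / 71 = 0.012127
  a = (KIC / sigma)^2 / pi
  a = 0.012127^2 / pi = 0.0000468 m

0.0000468 m


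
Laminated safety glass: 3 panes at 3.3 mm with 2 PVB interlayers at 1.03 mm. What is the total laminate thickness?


Total thickness = glass contribution + PVB contribution
  Glass: 3 * 3.3 = 9.9 mm
  PVB: 2 * 1.03 = 2.06 mm
  Total = 9.9 + 2.06 = 11.96 mm

11.96 mm


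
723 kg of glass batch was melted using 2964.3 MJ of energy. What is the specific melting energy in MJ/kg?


Rearrange E = m * s for s:
  s = E / m
  s = 2964.3 / 723 = 4.1 MJ/kg

4.1 MJ/kg


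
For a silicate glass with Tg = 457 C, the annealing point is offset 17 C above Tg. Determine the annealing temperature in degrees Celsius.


The annealing temperature is Tg plus the offset:
  T_anneal = 457 + 17 = 474 C

474 C


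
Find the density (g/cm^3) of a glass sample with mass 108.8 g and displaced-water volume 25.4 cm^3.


Use the definition of density:
  rho = mass / volume
  rho = 108.8 / 25.4 = 4.283 g/cm^3

4.283 g/cm^3


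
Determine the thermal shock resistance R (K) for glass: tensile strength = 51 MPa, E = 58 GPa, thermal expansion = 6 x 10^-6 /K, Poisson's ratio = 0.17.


Thermal shock resistance: R = sigma * (1 - nu) / (E * alpha)
  Numerator = 51 * (1 - 0.17) = 42.33
  Denominator = 58 * 1000 * (6 x 10^-6) = 0.348
  R = 42.33 / 0.348 = 121.6 K

121.6 K


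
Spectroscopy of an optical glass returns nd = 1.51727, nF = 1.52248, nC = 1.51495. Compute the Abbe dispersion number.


Abbe number formula: Vd = (nd - 1) / (nF - nC)
  nd - 1 = 1.51727 - 1 = 0.51727
  nF - nC = 1.52248 - 1.51495 = 0.00753
  Vd = 0.51727 / 0.00753 = 68.69

68.69


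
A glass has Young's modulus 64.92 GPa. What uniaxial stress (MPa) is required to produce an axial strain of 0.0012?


Rearrange E = sigma / epsilon:
  sigma = E * epsilon
  E (MPa) = 64.92 * 1000 = 64920
  sigma = 64920 * 0.0012 = 77.9 MPa

77.9 MPa


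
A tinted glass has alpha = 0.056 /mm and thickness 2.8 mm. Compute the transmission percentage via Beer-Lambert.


Beer-Lambert law: T = exp(-alpha * thickness)
  exponent = -0.056 * 2.8 = -0.1568
  T = exp(-0.1568) = 0.8549
  Percentage = 0.8549 * 100 = 85.49%

85.49%


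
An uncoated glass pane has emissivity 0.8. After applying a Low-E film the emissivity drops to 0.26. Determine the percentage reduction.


Percentage reduction = (1 - coated/uncoated) * 100
  Ratio = 0.26 / 0.8 = 0.325
  Reduction = (1 - 0.325) * 100 = 67.5%

67.5%


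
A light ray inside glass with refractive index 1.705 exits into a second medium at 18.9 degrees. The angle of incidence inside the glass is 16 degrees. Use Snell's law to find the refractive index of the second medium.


Apply Snell's law: n1 * sin(theta1) = n2 * sin(theta2)
  n2 = n1 * sin(theta1) / sin(theta2)
  sin(16) = 0.275637
  sin(18.9) = 0.323917
  n2 = 1.705 * 0.275637 / 0.323917 = 1.4509

1.4509


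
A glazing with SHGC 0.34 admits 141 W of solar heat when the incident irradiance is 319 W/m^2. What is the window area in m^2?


Rearrange Q = Area * SHGC * Irradiance:
  Area = Q / (SHGC * Irradiance)
  Area = 141 / (0.34 * 319) = 1.3 m^2

1.3 m^2


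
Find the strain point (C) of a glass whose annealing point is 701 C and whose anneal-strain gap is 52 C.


Strain point = annealing point - difference:
  T_strain = 701 - 52 = 649 C

649 C


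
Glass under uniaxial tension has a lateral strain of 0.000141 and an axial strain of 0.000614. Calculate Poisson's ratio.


Poisson's ratio: nu = lateral strain / axial strain
  nu = 0.000141 / 0.000614 = 0.2296

0.2296


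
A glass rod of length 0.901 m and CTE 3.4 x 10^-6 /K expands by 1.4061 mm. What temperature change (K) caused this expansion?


Rearrange dL = alpha * L0 * dT for dT:
  dT = dL / (alpha * L0)
  dL (m) = 1.4061 / 1000 = 0.0014061
  dT = 0.0014061 / ((3.4 x 10^-6) * 0.901) = 459.0 K

459.0 K


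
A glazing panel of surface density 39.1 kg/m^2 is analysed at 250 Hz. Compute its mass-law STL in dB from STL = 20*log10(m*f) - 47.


Mass law: STL = 20 * log10(m * f) - 47
  m * f = 39.1 * 250 = 9775
  log10(9775) = 3.99012
  STL = 20 * 3.99012 - 47 = 79.8024 - 47 = 32.8 dB

32.8 dB


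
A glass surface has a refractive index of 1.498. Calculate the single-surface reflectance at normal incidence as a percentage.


Fresnel reflectance at normal incidence:
  R = ((n - 1)/(n + 1))^2
  (n - 1)/(n + 1) = (1.498 - 1)/(1.498 + 1) = 0.199359
  R = 0.199359^2 = 0.039744
  R(%) = 0.039744 * 100 = 3.974%

3.974%


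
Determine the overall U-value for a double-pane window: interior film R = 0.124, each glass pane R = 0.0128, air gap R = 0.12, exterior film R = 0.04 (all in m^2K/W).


Total thermal resistance (series):
  R_total = R_in + R_glass + R_air + R_glass + R_out
  R_total = 0.124 + 0.0128 + 0.12 + 0.0128 + 0.04 = 0.3096 m^2K/W
U-value = 1 / R_total = 1 / 0.3096 = 3.23 W/m^2K

3.23 W/m^2K


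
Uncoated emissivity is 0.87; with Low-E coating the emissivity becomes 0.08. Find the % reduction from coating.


Percentage reduction = (1 - coated/uncoated) * 100
  Ratio = 0.08 / 0.87 = 0.092
  Reduction = (1 - 0.092) * 100 = 90.8%

90.8%


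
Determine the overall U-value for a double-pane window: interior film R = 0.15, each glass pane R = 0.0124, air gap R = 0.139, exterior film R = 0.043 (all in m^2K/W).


Total thermal resistance (series):
  R_total = R_in + R_glass + R_air + R_glass + R_out
  R_total = 0.15 + 0.0124 + 0.139 + 0.0124 + 0.043 = 0.3568 m^2K/W
U-value = 1 / R_total = 1 / 0.3568 = 2.803 W/m^2K

2.803 W/m^2K


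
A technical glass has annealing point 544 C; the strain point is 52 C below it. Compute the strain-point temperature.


Strain point = annealing point - difference:
  T_strain = 544 - 52 = 492 C

492 C


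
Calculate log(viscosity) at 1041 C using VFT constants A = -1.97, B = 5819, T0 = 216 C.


VFT equation: log(eta) = A + B / (T - T0)
  T - T0 = 1041 - 216 = 825
  B / (T - T0) = 5819 / 825 = 7.053
  log(eta) = -1.97 + 7.053 = 5.083

5.083


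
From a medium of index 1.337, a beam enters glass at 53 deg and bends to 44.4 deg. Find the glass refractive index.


Apply Snell's law: n1 * sin(theta1) = n2 * sin(theta2)
  n2 = n1 * sin(theta1) / sin(theta2)
  sin(53) = 0.798636
  sin(44.4) = 0.699663
  n2 = 1.337 * 0.798636 / 0.699663 = 1.5261

1.5261


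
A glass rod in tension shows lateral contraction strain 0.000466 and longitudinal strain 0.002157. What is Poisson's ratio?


Poisson's ratio: nu = lateral strain / axial strain
  nu = 0.000466 / 0.002157 = 0.216

0.216


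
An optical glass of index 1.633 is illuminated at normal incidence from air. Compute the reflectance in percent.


Fresnel reflectance at normal incidence:
  R = ((n - 1)/(n + 1))^2
  (n - 1)/(n + 1) = (1.633 - 1)/(1.633 + 1) = 0.24041
  R = 0.24041^2 = 0.057797
  R(%) = 0.057797 * 100 = 5.78%

5.78%


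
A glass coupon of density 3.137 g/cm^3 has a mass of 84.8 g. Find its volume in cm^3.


Rearrange rho = m / V:
  V = m / rho
  V = 84.8 / 3.137 = 27.032 cm^3

27.032 cm^3


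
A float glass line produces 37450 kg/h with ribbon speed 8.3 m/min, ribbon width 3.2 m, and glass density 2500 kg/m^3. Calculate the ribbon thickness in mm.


Ribbon cross-section from mass balance:
  Volume rate = throughput / density = 37450 / 2500 = 14.98 m^3/h
  thickness = volume rate / (speed * 60 * width), i.e.
  thickness = throughput / (60 * speed * width * density) * 1000
  thickness = 37450 / (60 * 8.3 * 3.2 * 2500) * 1000 = 9.4 mm

9.4 mm


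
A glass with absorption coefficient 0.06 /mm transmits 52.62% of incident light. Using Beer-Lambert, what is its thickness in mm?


Rearrange T = exp(-alpha * thickness):
  thickness = -ln(T) / alpha
  T = 52.62/100 = 0.5262
  ln(T) = -0.64207
  -ln(T) = 0.64207
  thickness = 0.64207 / 0.06 = 10.7 mm

10.7 mm


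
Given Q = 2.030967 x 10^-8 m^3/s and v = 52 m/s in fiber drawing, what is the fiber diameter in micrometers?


Cross-sectional area from continuity:
  A = Q / v = 2.030967 x 10^-8 / 52 = 3.905706 x 10^-10 m^2
Diameter from circular cross-section:
  d = sqrt(4A / pi) * 10^6 (m -> um)
  d = sqrt(4 * 3.905706 x 10^-10 / pi) * 10^6 = 22.3 um

22.3 um


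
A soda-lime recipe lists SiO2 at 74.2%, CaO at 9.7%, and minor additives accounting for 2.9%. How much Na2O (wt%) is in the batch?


Pieces sum to 100%:
  Na2O = 100 - (SiO2 + CaO + others)
  Na2O = 100 - (74.2 + 9.7 + 2.9) = 13.2%

13.2%


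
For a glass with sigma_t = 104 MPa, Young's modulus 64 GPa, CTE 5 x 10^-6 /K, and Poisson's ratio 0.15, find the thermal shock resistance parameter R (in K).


Thermal shock resistance: R = sigma * (1 - nu) / (E * alpha)
  Numerator = 104 * (1 - 0.15) = 88.4
  Denominator = 64 * 1000 * (5 x 10^-6) = 0.32
  R = 88.4 / 0.32 = 276.2 K

276.2 K


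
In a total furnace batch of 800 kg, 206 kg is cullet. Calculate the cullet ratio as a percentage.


Cullet ratio = (cullet mass / total batch mass) * 100
  Ratio = 206 / 800 * 100 = 25.75%

25.75%


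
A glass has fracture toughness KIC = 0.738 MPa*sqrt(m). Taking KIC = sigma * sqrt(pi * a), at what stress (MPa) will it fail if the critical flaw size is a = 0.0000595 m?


Rearrange KIC = sigma * sqrt(pi * a):
  sigma = KIC / sqrt(pi * a)
  sqrt(pi * 0.0000595) = 0.013672
  sigma = 0.738 / 0.013672 = 53.98 MPa

53.98 MPa


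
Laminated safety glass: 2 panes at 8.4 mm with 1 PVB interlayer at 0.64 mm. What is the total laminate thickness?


Total thickness = glass contribution + PVB contribution
  Glass: 2 * 8.4 = 16.8 mm
  PVB: 1 * 0.64 = 0.64 mm
  Total = 16.8 + 0.64 = 17.44 mm

17.44 mm


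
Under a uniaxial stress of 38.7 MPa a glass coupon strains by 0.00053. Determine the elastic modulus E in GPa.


Young's modulus: E = stress / strain
  E = 38.7 MPa / 0.00053 = 73018.87 MPa
Convert to GPa: 73018.87 / 1000 = 73.02 GPa

73.02 GPa


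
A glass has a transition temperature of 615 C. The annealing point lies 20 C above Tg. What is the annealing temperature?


The annealing temperature is Tg plus the offset:
  T_anneal = 615 + 20 = 635 C

635 C


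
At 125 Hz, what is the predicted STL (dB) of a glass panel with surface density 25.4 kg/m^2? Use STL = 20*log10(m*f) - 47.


Mass law: STL = 20 * log10(m * f) - 47
  m * f = 25.4 * 125 = 3175
  log10(3175) = 3.50174
  STL = 20 * 3.50174 - 47 = 70.0348 - 47 = 23.0 dB

23.0 dB


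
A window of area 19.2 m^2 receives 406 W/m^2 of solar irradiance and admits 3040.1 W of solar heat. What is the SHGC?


Rearrange Q = Area * SHGC * Irradiance:
  SHGC = Q / (Area * Irradiance)
  SHGC = 3040.1 / (19.2 * 406) = 0.39

0.39


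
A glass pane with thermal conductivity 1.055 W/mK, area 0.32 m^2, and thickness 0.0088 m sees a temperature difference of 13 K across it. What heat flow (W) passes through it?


Fourier's law: Q = k * A * dT / t
  Q = 1.055 * 0.32 * 13 / 0.0088
  Q = 4.3888 / 0.0088 = 498.7 W

498.7 W


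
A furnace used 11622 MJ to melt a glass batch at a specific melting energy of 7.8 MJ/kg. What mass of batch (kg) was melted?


Rearrange E = m * s for m:
  m = E / s
  m = 11622 / 7.8 = 1490.0 kg

1490.0 kg


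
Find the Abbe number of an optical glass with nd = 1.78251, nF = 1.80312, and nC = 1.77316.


Abbe number formula: Vd = (nd - 1) / (nF - nC)
  nd - 1 = 1.78251 - 1 = 0.78251
  nF - nC = 1.80312 - 1.77316 = 0.02996
  Vd = 0.78251 / 0.02996 = 26.12

26.12


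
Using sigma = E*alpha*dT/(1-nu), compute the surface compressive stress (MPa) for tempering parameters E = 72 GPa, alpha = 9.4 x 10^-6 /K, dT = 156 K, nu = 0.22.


Tempering stress: sigma = E * alpha * dT / (1 - nu)
  E (MPa) = 72 * 1000 = 72000
  Numerator = 72000 * (9.4 x 10^-6) * 156 = 105.5808
  Denominator = 1 - 0.22 = 0.78
  sigma = 105.5808 / 0.78 = 135.4 MPa

135.4 MPa


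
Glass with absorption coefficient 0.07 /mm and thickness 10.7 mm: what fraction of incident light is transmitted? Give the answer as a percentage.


Beer-Lambert law: T = exp(-alpha * thickness)
  exponent = -0.07 * 10.7 = -0.749
  T = exp(-0.749) = 0.4728
  Percentage = 0.4728 * 100 = 47.28%

47.28%


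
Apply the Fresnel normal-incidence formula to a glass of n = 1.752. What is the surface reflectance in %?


Fresnel reflectance at normal incidence:
  R = ((n - 1)/(n + 1))^2
  (n - 1)/(n + 1) = (1.752 - 1)/(1.752 + 1) = 0.273256
  R = 0.273256^2 = 0.0746688
  R(%) = 0.0746688 * 100 = 7.467%

7.467%


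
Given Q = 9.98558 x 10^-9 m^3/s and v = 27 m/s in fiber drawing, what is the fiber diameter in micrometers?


Cross-sectional area from continuity:
  A = Q / v = 9.98558 x 10^-9 / 27 = 3.698363 x 10^-10 m^2
Diameter from circular cross-section:
  d = sqrt(4A / pi) * 10^6 (m -> um)
  d = sqrt(4 * 3.698363 x 10^-10 / pi) * 10^6 = 21.7 um

21.7 um


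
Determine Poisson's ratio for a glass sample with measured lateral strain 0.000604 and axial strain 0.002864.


Poisson's ratio: nu = lateral strain / axial strain
  nu = 0.000604 / 0.002864 = 0.2109

0.2109


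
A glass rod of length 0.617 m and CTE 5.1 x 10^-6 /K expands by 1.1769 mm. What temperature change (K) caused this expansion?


Rearrange dL = alpha * L0 * dT for dT:
  dT = dL / (alpha * L0)
  dL (m) = 1.1769 / 1000 = 0.0011769
  dT = 0.0011769 / ((5.1 x 10^-6) * 0.617) = 374.0 K

374.0 K


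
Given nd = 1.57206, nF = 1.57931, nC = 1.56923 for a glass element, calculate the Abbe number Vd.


Abbe number formula: Vd = (nd - 1) / (nF - nC)
  nd - 1 = 1.57206 - 1 = 0.57206
  nF - nC = 1.57931 - 1.56923 = 0.01008
  Vd = 0.57206 / 0.01008 = 56.75

56.75


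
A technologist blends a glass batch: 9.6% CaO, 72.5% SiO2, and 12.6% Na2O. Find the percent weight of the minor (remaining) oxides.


Sum the three major oxides:
  SiO2 + Na2O + CaO = 72.5 + 12.6 + 9.6 = 94.7%
Subtract from 100%:
  Others = 100 - 94.7 = 5.3%

5.3%


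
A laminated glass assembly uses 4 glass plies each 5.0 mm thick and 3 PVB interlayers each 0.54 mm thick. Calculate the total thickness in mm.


Total thickness = glass contribution + PVB contribution
  Glass: 4 * 5.0 = 20.0 mm
  PVB: 3 * 0.54 = 1.62 mm
  Total = 20.0 + 1.62 = 21.62 mm

21.62 mm


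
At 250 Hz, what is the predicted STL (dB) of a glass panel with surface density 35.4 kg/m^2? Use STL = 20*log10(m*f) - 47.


Mass law: STL = 20 * log10(m * f) - 47
  m * f = 35.4 * 250 = 8850
  log10(8850) = 3.94694
  STL = 20 * 3.94694 - 47 = 78.9388 - 47 = 31.9 dB

31.9 dB


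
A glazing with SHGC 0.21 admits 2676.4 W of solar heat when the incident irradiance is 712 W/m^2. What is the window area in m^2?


Rearrange Q = Area * SHGC * Irradiance:
  Area = Q / (SHGC * Irradiance)
  Area = 2676.4 / (0.21 * 712) = 17.9 m^2

17.9 m^2


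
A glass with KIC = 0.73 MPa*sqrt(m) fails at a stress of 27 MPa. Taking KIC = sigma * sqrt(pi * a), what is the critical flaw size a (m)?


Rearrange KIC = sigma * sqrt(pi * a):
  sqrt(pi * a) = KIC / sigma
  sqrt(pi * a) = 0.73 / 27 = 0.027037
  a = (KIC / sigma)^2 / pi
  a = 0.027037^2 / pi = 0.0002327 m

0.0002327 m


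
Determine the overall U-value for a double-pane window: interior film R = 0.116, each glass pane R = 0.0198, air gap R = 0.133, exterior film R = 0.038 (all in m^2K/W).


Total thermal resistance (series):
  R_total = R_in + R_glass + R_air + R_glass + R_out
  R_total = 0.116 + 0.0198 + 0.133 + 0.0198 + 0.038 = 0.3266 m^2K/W
U-value = 1 / R_total = 1 / 0.3266 = 3.062 W/m^2K

3.062 W/m^2K


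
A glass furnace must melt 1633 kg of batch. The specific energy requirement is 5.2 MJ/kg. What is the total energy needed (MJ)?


Total energy = mass * specific energy
  E = 1633 * 5.2 = 8491.6 MJ

8491.6 MJ


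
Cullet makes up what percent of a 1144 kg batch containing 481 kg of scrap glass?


Cullet ratio = (cullet mass / total batch mass) * 100
  Ratio = 481 / 1144 * 100 = 42.05%

42.05%


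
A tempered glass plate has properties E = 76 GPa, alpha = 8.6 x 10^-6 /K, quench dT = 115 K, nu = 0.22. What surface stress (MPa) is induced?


Tempering stress: sigma = E * alpha * dT / (1 - nu)
  E (MPa) = 76 * 1000 = 76000
  Numerator = 76000 * (8.6 x 10^-6) * 115 = 75.164
  Denominator = 1 - 0.22 = 0.78
  sigma = 75.164 / 0.78 = 96.4 MPa

96.4 MPa


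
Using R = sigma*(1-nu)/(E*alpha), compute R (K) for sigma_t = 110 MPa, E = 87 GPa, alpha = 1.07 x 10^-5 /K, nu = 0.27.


Thermal shock resistance: R = sigma * (1 - nu) / (E * alpha)
  Numerator = 110 * (1 - 0.27) = 80.3
  Denominator = 87 * 1000 * (1.07 x 10^-5) = 0.9309
  R = 80.3 / 0.9309 = 86.3 K

86.3 K


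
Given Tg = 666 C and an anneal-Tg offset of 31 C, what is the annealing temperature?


The annealing temperature is Tg plus the offset:
  T_anneal = 666 + 31 = 697 C

697 C


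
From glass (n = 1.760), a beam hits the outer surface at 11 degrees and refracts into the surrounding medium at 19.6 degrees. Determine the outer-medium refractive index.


Apply Snell's law: n1 * sin(theta1) = n2 * sin(theta2)
  n2 = n1 * sin(theta1) / sin(theta2)
  sin(11) = 0.190809
  sin(19.6) = 0.335452
  n2 = 1.760 * 0.190809 / 0.335452 = 1.0011

1.0011


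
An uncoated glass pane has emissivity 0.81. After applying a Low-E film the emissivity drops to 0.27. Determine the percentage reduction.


Percentage reduction = (1 - coated/uncoated) * 100
  Ratio = 0.27 / 0.81 = 0.3333
  Reduction = (1 - 0.3333) * 100 = 66.7%

66.7%


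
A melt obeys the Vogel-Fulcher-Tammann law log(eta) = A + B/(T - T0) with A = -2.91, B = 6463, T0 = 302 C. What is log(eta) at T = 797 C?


VFT equation: log(eta) = A + B / (T - T0)
  T - T0 = 797 - 302 = 495
  B / (T - T0) = 6463 / 495 = 13.057
  log(eta) = -2.91 + 13.057 = 10.147

10.147


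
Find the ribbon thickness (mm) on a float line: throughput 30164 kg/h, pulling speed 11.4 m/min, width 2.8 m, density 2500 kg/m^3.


Ribbon cross-section from mass balance:
  Volume rate = throughput / density = 30164 / 2500 = 12.0656 m^3/h
  thickness = volume rate / (speed * 60 * width), i.e.
  thickness = throughput / (60 * speed * width * density) * 1000
  thickness = 30164 / (60 * 11.4 * 2.8 * 2500) * 1000 = 6.3 mm

6.3 mm


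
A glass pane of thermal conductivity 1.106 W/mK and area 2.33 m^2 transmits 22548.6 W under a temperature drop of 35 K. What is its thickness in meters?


Fourier's law: t = k * A * dT / Q
  t = 1.106 * 2.33 * 35 / 22548.6
  t = 90.1943 / 22548.6 = 0.004 m

0.004 m


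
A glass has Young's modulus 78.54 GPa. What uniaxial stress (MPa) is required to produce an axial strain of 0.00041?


Rearrange E = sigma / epsilon:
  sigma = E * epsilon
  E (MPa) = 78.54 * 1000 = 78540
  sigma = 78540 * 0.00041 = 32.2 MPa

32.2 MPa


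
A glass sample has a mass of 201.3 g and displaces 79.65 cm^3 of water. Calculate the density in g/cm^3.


Use the definition of density:
  rho = mass / volume
  rho = 201.3 / 79.65 = 2.527 g/cm^3

2.527 g/cm^3


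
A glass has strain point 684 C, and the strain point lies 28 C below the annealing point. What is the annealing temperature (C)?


T_anneal = T_strain + gap:
  T_anneal = 684 + 28 = 712 C

712 C


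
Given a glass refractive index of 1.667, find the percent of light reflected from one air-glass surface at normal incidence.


Fresnel reflectance at normal incidence:
  R = ((n - 1)/(n + 1))^2
  (n - 1)/(n + 1) = (1.667 - 1)/(1.667 + 1) = 0.250094
  R = 0.250094^2 = 0.062547
  R(%) = 0.062547 * 100 = 6.255%

6.255%


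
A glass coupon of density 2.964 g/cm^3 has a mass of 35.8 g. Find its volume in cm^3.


Rearrange rho = m / V:
  V = m / rho
  V = 35.8 / 2.964 = 12.078 cm^3

12.078 cm^3


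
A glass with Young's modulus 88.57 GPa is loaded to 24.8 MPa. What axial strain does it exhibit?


Rearrange E = sigma / epsilon:
  epsilon = sigma / E
  E (MPa) = 88.57 * 1000 = 88570
  epsilon = 24.8 / 88570 = 0.00028

0.00028


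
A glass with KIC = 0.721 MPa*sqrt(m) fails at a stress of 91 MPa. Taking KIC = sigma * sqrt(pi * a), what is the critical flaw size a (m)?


Rearrange KIC = sigma * sqrt(pi * a):
  sqrt(pi * a) = KIC / sigma
  sqrt(pi * a) = 0.721 / 91 = 0.007923
  a = (KIC / sigma)^2 / pi
  a = 0.007923^2 / pi = 0.00002 m

0.00002 m


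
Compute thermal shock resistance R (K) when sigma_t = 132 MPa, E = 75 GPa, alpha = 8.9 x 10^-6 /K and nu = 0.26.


Thermal shock resistance: R = sigma * (1 - nu) / (E * alpha)
  Numerator = 132 * (1 - 0.26) = 97.68
  Denominator = 75 * 1000 * (8.9 x 10^-6) = 0.6675
  R = 97.68 / 0.6675 = 146.3 K

146.3 K


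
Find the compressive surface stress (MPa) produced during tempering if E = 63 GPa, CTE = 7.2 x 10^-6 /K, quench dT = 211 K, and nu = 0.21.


Tempering stress: sigma = E * alpha * dT / (1 - nu)
  E (MPa) = 63 * 1000 = 63000
  Numerator = 63000 * (7.2 x 10^-6) * 211 = 95.7096
  Denominator = 1 - 0.21 = 0.79
  sigma = 95.7096 / 0.79 = 121.2 MPa

121.2 MPa


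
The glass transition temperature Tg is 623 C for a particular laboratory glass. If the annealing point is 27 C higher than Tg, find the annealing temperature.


The annealing temperature is Tg plus the offset:
  T_anneal = 623 + 27 = 650 C

650 C


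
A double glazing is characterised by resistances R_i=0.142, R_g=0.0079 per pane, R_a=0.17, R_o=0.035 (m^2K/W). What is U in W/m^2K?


Total thermal resistance (series):
  R_total = R_in + R_glass + R_air + R_glass + R_out
  R_total = 0.142 + 0.0079 + 0.17 + 0.0079 + 0.035 = 0.3628 m^2K/W
U-value = 1 / R_total = 1 / 0.3628 = 2.756 W/m^2K

2.756 W/m^2K


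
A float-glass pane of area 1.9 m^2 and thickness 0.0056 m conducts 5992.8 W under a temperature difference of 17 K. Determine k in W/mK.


Fourier's law rearranged: k = Q * t / (A * dT)
  Numerator = 5992.8 * 0.0056 = 33.55968
  Denominator = 1.9 * 17 = 32.3
  k = 33.55968 / 32.3 = 1.039 W/mK

1.039 W/mK


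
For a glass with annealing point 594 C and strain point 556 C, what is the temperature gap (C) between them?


Gap = T_anneal - T_strain:
  gap = 594 - 556 = 38 C

38 C


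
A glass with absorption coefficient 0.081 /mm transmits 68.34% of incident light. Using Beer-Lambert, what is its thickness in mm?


Rearrange T = exp(-alpha * thickness):
  thickness = -ln(T) / alpha
  T = 68.34/100 = 0.6834
  ln(T) = -0.38067
  -ln(T) = 0.38067
  thickness = 0.38067 / 0.081 = 4.7 mm

4.7 mm


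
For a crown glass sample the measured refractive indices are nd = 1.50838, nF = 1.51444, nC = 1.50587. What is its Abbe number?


Abbe number formula: Vd = (nd - 1) / (nF - nC)
  nd - 1 = 1.50838 - 1 = 0.50838
  nF - nC = 1.51444 - 1.50587 = 0.00857
  Vd = 0.50838 / 0.00857 = 59.32

59.32


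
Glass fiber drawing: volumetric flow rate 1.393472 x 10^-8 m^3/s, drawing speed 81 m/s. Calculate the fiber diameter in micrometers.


Cross-sectional area from continuity:
  A = Q / v = 1.393472 x 10^-8 / 81 = 1.720336 x 10^-10 m^2
Diameter from circular cross-section:
  d = sqrt(4A / pi) * 10^6 (m -> um)
  d = sqrt(4 * 1.720336 x 10^-10 / pi) * 10^6 = 14.8 um

14.8 um


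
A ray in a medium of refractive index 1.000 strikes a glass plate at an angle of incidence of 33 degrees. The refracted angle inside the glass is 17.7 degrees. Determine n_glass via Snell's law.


Apply Snell's law: n1 * sin(theta1) = n2 * sin(theta2)
  n2 = n1 * sin(theta1) / sin(theta2)
  sin(33) = 0.544639
  sin(17.7) = 0.304033
  n2 = 1.000 * 0.544639 / 0.304033 = 1.7914

1.7914


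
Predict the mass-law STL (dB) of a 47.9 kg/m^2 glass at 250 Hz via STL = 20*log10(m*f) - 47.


Mass law: STL = 20 * log10(m * f) - 47
  m * f = 47.9 * 250 = 11975
  log10(11975) = 4.07828
  STL = 20 * 4.07828 - 47 = 81.5656 - 47 = 34.6 dB

34.6 dB


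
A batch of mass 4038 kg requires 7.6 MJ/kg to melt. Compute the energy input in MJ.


Total energy = mass * specific energy
  E = 4038 * 7.6 = 30688.8 MJ

30688.8 MJ


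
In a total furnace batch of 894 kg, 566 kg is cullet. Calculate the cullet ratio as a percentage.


Cullet ratio = (cullet mass / total batch mass) * 100
  Ratio = 566 / 894 * 100 = 63.31%

63.31%


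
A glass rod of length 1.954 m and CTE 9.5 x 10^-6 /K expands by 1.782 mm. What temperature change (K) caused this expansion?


Rearrange dL = alpha * L0 * dT for dT:
  dT = dL / (alpha * L0)
  dL (m) = 1.782 / 1000 = 0.001782
  dT = 0.001782 / ((9.5 x 10^-6) * 1.954) = 96.0 K

96.0 K


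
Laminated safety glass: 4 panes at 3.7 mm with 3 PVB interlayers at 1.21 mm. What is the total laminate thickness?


Total thickness = glass contribution + PVB contribution
  Glass: 4 * 3.7 = 14.8 mm
  PVB: 3 * 1.21 = 3.63 mm
  Total = 14.8 + 3.63 = 18.43 mm

18.43 mm


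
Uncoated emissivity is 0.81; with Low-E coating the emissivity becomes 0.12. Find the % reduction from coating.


Percentage reduction = (1 - coated/uncoated) * 100
  Ratio = 0.12 / 0.81 = 0.1481
  Reduction = (1 - 0.1481) * 100 = 85.2%

85.2%


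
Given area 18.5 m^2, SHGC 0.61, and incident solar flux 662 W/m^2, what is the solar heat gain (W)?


Solar heat gain: Q = Area * SHGC * Irradiance
  Q = 18.5 * 0.61 * 662 = 7470.7 W

7470.7 W


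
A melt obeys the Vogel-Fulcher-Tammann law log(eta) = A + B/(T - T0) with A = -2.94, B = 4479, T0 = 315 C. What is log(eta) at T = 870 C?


VFT equation: log(eta) = A + B / (T - T0)
  T - T0 = 870 - 315 = 555
  B / (T - T0) = 4479 / 555 = 8.07
  log(eta) = -2.94 + 8.07 = 5.13

5.13


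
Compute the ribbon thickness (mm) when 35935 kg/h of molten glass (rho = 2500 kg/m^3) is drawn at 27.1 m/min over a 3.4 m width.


Ribbon cross-section from mass balance:
  Volume rate = throughput / density = 35935 / 2500 = 14.374 m^3/h
  thickness = volume rate / (speed * 60 * width), i.e.
  thickness = throughput / (60 * speed * width * density) * 1000
  thickness = 35935 / (60 * 27.1 * 3.4 * 2500) * 1000 = 2.6 mm

2.6 mm


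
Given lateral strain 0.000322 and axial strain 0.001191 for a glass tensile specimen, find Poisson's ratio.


Poisson's ratio: nu = lateral strain / axial strain
  nu = 0.000322 / 0.001191 = 0.2704

0.2704


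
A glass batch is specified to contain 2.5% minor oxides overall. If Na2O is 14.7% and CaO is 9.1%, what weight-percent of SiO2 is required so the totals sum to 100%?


Known pieces sum to 100%:
  SiO2 = 100 - (others + Na2O + CaO)
  SiO2 = 100 - (2.5 + 14.7 + 9.1) = 73.7%

73.7%


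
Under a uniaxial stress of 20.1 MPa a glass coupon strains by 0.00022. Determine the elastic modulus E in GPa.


Young's modulus: E = stress / strain
  E = 20.1 MPa / 0.00022 = 91363.64 MPa
Convert to GPa: 91363.64 / 1000 = 91.36 GPa

91.36 GPa


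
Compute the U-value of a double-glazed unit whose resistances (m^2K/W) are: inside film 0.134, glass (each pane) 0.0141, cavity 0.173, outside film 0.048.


Total thermal resistance (series):
  R_total = R_in + R_glass + R_air + R_glass + R_out
  R_total = 0.134 + 0.0141 + 0.173 + 0.0141 + 0.048 = 0.3832 m^2K/W
U-value = 1 / R_total = 1 / 0.3832 = 2.61 W/m^2K

2.61 W/m^2K


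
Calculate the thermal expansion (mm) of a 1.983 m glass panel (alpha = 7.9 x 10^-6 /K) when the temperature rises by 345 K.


Thermal expansion formula: dL = alpha * L0 * dT
  dL = (7.9 x 10^-6) * 1.983 * 345 = 0.00540467 m
Convert to mm: 0.00540467 * 1000 = 5.4047 mm

5.4047 mm


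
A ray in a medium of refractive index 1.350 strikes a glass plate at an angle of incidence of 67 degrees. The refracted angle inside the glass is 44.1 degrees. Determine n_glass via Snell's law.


Apply Snell's law: n1 * sin(theta1) = n2 * sin(theta2)
  n2 = n1 * sin(theta1) / sin(theta2)
  sin(67) = 0.920505
  sin(44.1) = 0.695913
  n2 = 1.350 * 0.920505 / 0.695913 = 1.7857

1.7857


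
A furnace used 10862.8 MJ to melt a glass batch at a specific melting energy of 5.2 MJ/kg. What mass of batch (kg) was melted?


Rearrange E = m * s for m:
  m = E / s
  m = 10862.8 / 5.2 = 2089.0 kg

2089.0 kg


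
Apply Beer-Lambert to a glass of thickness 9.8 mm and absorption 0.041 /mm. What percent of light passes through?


Beer-Lambert law: T = exp(-alpha * thickness)
  exponent = -0.041 * 9.8 = -0.4018
  T = exp(-0.4018) = 0.6691
  Percentage = 0.6691 * 100 = 66.91%

66.91%


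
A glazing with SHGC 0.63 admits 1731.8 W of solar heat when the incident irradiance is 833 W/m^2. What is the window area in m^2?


Rearrange Q = Area * SHGC * Irradiance:
  Area = Q / (SHGC * Irradiance)
  Area = 1731.8 / (0.63 * 833) = 3.3 m^2

3.3 m^2


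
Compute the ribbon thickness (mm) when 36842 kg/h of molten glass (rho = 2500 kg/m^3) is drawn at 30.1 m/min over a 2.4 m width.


Ribbon cross-section from mass balance:
  Volume rate = throughput / density = 36842 / 2500 = 14.7368 m^3/h
  thickness = volume rate / (speed * 60 * width), i.e.
  thickness = throughput / (60 * speed * width * density) * 1000
  thickness = 36842 / (60 * 30.1 * 2.4 * 2500) * 1000 = 3.4 mm

3.4 mm


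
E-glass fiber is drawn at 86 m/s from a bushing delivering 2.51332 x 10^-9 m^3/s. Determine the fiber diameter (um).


Cross-sectional area from continuity:
  A = Q / v = 2.51332 x 10^-9 / 86 = 2.922465 x 10^-11 m^2
Diameter from circular cross-section:
  d = sqrt(4A / pi) * 10^6 (m -> um)
  d = sqrt(4 * 2.922465 x 10^-11 / pi) * 10^6 = 6.1 um

6.1 um


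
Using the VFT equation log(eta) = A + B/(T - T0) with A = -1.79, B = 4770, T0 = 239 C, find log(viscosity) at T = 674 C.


VFT equation: log(eta) = A + B / (T - T0)
  T - T0 = 674 - 239 = 435
  B / (T - T0) = 4770 / 435 = 10.966
  log(eta) = -1.79 + 10.966 = 9.176

9.176


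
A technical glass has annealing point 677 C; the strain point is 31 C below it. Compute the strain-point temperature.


Strain point = annealing point - difference:
  T_strain = 677 - 31 = 646 C

646 C


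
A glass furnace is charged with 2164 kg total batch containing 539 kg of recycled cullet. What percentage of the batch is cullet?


Cullet ratio = (cullet mass / total batch mass) * 100
  Ratio = 539 / 2164 * 100 = 24.91%

24.91%


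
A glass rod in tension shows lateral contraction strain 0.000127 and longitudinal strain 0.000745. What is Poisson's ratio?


Poisson's ratio: nu = lateral strain / axial strain
  nu = 0.000127 / 0.000745 = 0.1705

0.1705


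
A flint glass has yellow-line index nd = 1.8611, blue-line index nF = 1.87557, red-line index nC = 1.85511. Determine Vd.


Abbe number formula: Vd = (nd - 1) / (nF - nC)
  nd - 1 = 1.8611 - 1 = 0.8611
  nF - nC = 1.87557 - 1.85511 = 0.02046
  Vd = 0.8611 / 0.02046 = 42.09

42.09


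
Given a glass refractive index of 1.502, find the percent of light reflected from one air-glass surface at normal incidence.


Fresnel reflectance at normal incidence:
  R = ((n - 1)/(n + 1))^2
  (n - 1)/(n + 1) = (1.502 - 1)/(1.502 + 1) = 0.200639
  R = 0.200639^2 = 0.040256
  R(%) = 0.040256 * 100 = 4.026%

4.026%


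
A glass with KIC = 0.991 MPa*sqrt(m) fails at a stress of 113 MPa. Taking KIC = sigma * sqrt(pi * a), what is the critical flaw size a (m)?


Rearrange KIC = sigma * sqrt(pi * a):
  sqrt(pi * a) = KIC / sigma
  sqrt(pi * a) = 0.991 / 113 = 0.00877
  a = (KIC / sigma)^2 / pi
  a = 0.00877^2 / pi = 0.0000245 m

0.0000245 m


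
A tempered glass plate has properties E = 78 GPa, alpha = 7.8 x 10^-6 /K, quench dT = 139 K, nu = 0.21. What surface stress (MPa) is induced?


Tempering stress: sigma = E * alpha * dT / (1 - nu)
  E (MPa) = 78 * 1000 = 78000
  Numerator = 78000 * (7.8 x 10^-6) * 139 = 84.5676
  Denominator = 1 - 0.21 = 0.79
  sigma = 84.5676 / 0.79 = 107.0 MPa

107.0 MPa


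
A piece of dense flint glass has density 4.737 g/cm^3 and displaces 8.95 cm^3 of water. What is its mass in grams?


Rearrange rho = m / V:
  m = rho * V
  m = 4.737 * 8.95 = 42.396 g

42.396 g


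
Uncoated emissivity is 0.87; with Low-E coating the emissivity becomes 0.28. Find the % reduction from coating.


Percentage reduction = (1 - coated/uncoated) * 100
  Ratio = 0.28 / 0.87 = 0.3218
  Reduction = (1 - 0.3218) * 100 = 67.8%

67.8%


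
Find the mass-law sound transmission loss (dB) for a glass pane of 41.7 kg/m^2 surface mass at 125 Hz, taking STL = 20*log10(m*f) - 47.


Mass law: STL = 20 * log10(m * f) - 47
  m * f = 41.7 * 125 = 5212.5
  log10(5212.5) = 3.71705
  STL = 20 * 3.71705 - 47 = 74.341 - 47 = 27.3 dB

27.3 dB


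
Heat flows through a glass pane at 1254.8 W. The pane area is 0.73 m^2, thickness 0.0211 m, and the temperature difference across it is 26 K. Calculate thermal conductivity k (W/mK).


Fourier's law rearranged: k = Q * t / (A * dT)
  Numerator = 1254.8 * 0.0211 = 26.47628
  Denominator = 0.73 * 26 = 18.98
  k = 26.47628 / 18.98 = 1.395 W/mK

1.395 W/mK


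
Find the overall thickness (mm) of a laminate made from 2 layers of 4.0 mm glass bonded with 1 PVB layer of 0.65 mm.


Total thickness = glass contribution + PVB contribution
  Glass: 2 * 4.0 = 8.0 mm
  PVB: 1 * 0.65 = 0.65 mm
  Total = 8.0 + 0.65 = 8.65 mm

8.65 mm


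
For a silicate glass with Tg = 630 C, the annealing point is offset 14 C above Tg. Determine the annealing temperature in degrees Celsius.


The annealing temperature is Tg plus the offset:
  T_anneal = 630 + 14 = 644 C

644 C


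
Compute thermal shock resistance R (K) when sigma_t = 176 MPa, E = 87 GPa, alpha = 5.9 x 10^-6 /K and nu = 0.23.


Thermal shock resistance: R = sigma * (1 - nu) / (E * alpha)
  Numerator = 176 * (1 - 0.23) = 135.52
  Denominator = 87 * 1000 * (5.9 x 10^-6) = 0.5133
  R = 135.52 / 0.5133 = 264.0 K

264.0 K


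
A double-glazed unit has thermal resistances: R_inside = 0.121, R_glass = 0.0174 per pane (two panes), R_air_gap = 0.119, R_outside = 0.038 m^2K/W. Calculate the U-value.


Total thermal resistance (series):
  R_total = R_in + R_glass + R_air + R_glass + R_out
  R_total = 0.121 + 0.0174 + 0.119 + 0.0174 + 0.038 = 0.3128 m^2K/W
U-value = 1 / R_total = 1 / 0.3128 = 3.197 W/m^2K

3.197 W/m^2K


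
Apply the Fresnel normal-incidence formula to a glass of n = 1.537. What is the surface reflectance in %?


Fresnel reflectance at normal incidence:
  R = ((n - 1)/(n + 1))^2
  (n - 1)/(n + 1) = (1.537 - 1)/(1.537 + 1) = 0.211667
  R = 0.211667^2 = 0.0448029
  R(%) = 0.0448029 * 100 = 4.48%

4.48%


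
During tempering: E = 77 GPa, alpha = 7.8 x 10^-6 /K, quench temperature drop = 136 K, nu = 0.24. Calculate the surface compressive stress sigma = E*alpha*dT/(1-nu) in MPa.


Tempering stress: sigma = E * alpha * dT / (1 - nu)
  E (MPa) = 77 * 1000 = 77000
  Numerator = 77000 * (7.8 x 10^-6) * 136 = 81.6816
  Denominator = 1 - 0.24 = 0.76
  sigma = 81.6816 / 0.76 = 107.5 MPa

107.5 MPa


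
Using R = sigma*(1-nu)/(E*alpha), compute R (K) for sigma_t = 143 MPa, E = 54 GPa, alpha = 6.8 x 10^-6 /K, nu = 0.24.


Thermal shock resistance: R = sigma * (1 - nu) / (E * alpha)
  Numerator = 143 * (1 - 0.24) = 108.68
  Denominator = 54 * 1000 * (6.8 x 10^-6) = 0.3672
  R = 108.68 / 0.3672 = 296.0 K

296.0 K


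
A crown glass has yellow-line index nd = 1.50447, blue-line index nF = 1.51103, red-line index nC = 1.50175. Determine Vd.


Abbe number formula: Vd = (nd - 1) / (nF - nC)
  nd - 1 = 1.50447 - 1 = 0.50447
  nF - nC = 1.51103 - 1.50175 = 0.00928
  Vd = 0.50447 / 0.00928 = 54.36

54.36


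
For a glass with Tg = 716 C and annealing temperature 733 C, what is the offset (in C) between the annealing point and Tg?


Offset = T_anneal - Tg:
  offset = 733 - 716 = 17 C

17 C


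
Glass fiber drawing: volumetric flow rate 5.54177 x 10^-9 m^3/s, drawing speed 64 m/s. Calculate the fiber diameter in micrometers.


Cross-sectional area from continuity:
  A = Q / v = 5.54177 x 10^-9 / 64 = 8.659016 x 10^-11 m^2
Diameter from circular cross-section:
  d = sqrt(4A / pi) * 10^6 (m -> um)
  d = sqrt(4 * 8.659016 x 10^-11 / pi) * 10^6 = 10.5 um

10.5 um


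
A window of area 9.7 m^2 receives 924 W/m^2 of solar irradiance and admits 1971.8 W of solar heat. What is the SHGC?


Rearrange Q = Area * SHGC * Irradiance:
  SHGC = Q / (Area * Irradiance)
  SHGC = 1971.8 / (9.7 * 924) = 0.22

0.22


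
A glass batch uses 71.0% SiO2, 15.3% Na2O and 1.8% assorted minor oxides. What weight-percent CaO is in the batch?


Pieces sum to 100%:
  CaO = 100 - (SiO2 + Na2O + others)
  CaO = 100 - (71.0 + 15.3 + 1.8) = 11.9%

11.9%


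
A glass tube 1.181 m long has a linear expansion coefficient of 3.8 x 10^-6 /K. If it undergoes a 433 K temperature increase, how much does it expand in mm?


Thermal expansion formula: dL = alpha * L0 * dT
  dL = (3.8 x 10^-6) * 1.181 * 433 = 0.00194322 m
Convert to mm: 0.00194322 * 1000 = 1.9432 mm

1.9432 mm


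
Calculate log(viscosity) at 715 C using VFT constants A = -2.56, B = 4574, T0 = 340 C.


VFT equation: log(eta) = A + B / (T - T0)
  T - T0 = 715 - 340 = 375
  B / (T - T0) = 4574 / 375 = 12.197
  log(eta) = -2.56 + 12.197 = 9.637

9.637


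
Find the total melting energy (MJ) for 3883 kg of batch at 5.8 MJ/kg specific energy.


Total energy = mass * specific energy
  E = 3883 * 5.8 = 22521.4 MJ

22521.4 MJ


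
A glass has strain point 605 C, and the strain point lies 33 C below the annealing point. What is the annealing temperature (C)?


T_anneal = T_strain + gap:
  T_anneal = 605 + 33 = 638 C

638 C


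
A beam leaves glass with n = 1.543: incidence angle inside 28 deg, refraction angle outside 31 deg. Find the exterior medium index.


Apply Snell's law: n1 * sin(theta1) = n2 * sin(theta2)
  n2 = n1 * sin(theta1) / sin(theta2)
  sin(28) = 0.469472
  sin(31) = 0.515038
  n2 = 1.543 * 0.469472 / 0.515038 = 1.4065

1.4065


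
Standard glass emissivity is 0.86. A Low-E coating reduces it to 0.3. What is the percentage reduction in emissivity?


Percentage reduction = (1 - coated/uncoated) * 100
  Ratio = 0.3 / 0.86 = 0.3488
  Reduction = (1 - 0.3488) * 100 = 65.1%

65.1%
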